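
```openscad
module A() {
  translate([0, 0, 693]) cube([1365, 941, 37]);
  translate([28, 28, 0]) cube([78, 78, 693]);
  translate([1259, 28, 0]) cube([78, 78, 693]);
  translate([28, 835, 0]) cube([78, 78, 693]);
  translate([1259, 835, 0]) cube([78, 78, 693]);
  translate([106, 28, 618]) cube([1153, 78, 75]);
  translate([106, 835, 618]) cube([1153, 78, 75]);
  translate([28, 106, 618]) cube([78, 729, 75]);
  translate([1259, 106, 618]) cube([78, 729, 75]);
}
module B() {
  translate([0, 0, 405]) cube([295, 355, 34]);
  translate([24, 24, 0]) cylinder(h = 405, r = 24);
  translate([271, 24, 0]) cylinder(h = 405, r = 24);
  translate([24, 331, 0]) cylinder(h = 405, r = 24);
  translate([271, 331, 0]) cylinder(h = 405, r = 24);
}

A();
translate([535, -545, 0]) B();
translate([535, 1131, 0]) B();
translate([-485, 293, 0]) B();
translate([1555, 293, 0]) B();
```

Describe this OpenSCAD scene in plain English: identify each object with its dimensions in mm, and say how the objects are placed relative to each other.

A is a table with a 1365×941 mm rectangular top, 37 mm thick, top surface at z = 730 mm, supported by four 78×78 mm square legs, each inset 28 mm from the nearest pair of top edges, running from the floor. Four apron rails, 78 mm thick and 75 mm tall, run between adjacent legs with their top edges flush with the underside of the top and their outer faces flush with the legs' outer faces.

B is a four-legged stool. The seat is 295×355 mm, 34 mm thick, top at z = 439 mm. It stands on four round legs, each 48 mm in diameter, from z = 0 to the seat underside, each leg's axis is inset half a diameter from the nearest pair of seat edges (so the leg's bounding box is flush with the corner).

Four stools sit around the table at the −y, +y, −x, +x sides.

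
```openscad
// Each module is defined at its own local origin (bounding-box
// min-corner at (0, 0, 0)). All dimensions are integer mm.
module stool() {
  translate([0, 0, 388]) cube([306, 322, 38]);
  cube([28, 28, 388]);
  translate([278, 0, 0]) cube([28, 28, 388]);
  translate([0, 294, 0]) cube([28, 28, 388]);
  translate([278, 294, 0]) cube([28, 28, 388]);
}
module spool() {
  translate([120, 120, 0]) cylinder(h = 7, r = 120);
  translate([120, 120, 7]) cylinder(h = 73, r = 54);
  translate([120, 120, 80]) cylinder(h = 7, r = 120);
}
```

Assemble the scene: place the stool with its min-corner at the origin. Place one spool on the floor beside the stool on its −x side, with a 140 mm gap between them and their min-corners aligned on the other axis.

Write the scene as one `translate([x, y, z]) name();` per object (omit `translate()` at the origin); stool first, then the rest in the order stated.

stool();
translate([-380, 0, 0]) spool();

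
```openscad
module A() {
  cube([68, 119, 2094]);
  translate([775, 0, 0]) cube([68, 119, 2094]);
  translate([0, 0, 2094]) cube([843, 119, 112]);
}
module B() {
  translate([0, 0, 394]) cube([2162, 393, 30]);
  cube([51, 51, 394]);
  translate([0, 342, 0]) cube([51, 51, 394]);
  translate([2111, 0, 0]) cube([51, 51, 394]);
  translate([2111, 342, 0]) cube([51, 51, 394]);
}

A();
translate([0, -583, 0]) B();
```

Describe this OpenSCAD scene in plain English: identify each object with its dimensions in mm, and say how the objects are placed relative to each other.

A is a door frame. The clear opening is 707 mm wide and 2094 mm high. Two 68 mm wide jambs, 119 mm deep, stand either side of the opening from the floor to the top of the opening. A 112 mm thick head sits across the top of both jambs, spanning the full outside width of the frame.

B is a bench: a 2162×393 mm seat slab, 30 mm thick, top at z = 424 mm, on four 51×51 mm square legs flush with the seat corners and standing on z = 0.

The bench is on the floor beside the door frame on its −y side.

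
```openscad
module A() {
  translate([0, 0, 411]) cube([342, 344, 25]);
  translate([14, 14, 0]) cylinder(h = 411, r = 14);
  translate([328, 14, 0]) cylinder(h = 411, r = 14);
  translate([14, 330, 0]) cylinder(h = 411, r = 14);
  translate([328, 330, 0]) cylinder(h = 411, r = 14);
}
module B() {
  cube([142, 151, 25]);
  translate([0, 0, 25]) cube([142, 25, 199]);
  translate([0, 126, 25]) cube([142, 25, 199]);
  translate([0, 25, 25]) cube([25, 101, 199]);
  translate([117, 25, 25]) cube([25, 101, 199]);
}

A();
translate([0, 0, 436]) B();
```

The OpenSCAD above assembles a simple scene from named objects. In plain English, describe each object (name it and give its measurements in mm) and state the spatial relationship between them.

A is a four-legged stool. The seat is a 342×344×25 mm slab whose top surface is at z = 436 mm; four round legs, each 28 mm in diameter, run from the floor (z = 0) to the underside of the seat, each leg's axis is inset half a diameter from the nearest pair of seat edges (so the leg's bounding box is flush with the corner).

B is an open storage box with external size 142×151×224 mm and wall thickness 25 mm (the base is also 25 mm thick). The base covers the whole footprint; the four walls stand on the base, with the y-facing walls full-width and the x-facing walls fitting between their inner faces.

The open box is on top of the stool.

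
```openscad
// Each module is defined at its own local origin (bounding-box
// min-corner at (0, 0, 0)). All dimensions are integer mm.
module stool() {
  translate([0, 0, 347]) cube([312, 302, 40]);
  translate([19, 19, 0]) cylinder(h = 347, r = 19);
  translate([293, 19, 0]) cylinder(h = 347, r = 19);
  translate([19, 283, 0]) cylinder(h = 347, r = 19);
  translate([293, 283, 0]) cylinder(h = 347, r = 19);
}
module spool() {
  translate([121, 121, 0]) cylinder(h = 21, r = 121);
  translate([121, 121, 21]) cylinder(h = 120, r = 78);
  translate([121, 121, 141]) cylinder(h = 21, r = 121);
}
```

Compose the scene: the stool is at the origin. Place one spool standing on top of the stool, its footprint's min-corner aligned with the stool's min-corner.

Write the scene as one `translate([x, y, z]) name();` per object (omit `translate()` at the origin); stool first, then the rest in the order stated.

stool();
translate([0, 0, 387]) spool();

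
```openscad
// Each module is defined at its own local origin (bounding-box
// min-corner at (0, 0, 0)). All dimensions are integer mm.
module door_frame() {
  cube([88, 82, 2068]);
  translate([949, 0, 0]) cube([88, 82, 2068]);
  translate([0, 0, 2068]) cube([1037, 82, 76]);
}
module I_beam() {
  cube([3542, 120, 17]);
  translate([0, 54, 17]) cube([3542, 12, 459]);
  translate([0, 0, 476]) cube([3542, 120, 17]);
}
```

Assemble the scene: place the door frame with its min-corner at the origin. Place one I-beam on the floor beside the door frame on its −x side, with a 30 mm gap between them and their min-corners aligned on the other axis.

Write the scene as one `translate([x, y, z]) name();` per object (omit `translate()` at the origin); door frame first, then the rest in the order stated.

door_frame();
translate([-3572, 0, 0]) I_beam();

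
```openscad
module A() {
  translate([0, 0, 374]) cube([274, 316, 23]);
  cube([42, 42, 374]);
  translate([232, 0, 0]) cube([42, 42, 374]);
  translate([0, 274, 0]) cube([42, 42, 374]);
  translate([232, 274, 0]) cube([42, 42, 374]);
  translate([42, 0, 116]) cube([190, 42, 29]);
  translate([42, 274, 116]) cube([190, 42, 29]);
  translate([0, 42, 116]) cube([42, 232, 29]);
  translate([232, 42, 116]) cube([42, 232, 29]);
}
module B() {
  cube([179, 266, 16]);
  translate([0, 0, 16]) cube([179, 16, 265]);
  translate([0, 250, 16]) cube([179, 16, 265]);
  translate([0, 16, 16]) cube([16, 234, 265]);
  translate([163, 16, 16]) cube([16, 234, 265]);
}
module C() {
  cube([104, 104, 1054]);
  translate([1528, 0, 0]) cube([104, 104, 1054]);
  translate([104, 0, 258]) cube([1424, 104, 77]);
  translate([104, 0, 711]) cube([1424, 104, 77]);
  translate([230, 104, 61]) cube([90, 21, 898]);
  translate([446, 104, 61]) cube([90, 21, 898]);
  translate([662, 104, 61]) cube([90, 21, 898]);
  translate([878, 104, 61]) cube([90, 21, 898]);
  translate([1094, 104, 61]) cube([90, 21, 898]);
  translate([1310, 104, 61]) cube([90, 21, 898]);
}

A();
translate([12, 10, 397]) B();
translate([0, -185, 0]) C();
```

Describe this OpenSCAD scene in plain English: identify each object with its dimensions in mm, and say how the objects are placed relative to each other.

A is a four-legged stool. The seat is 274×316 mm, 23 mm thick, top at z = 397 mm. It stands on four square legs, each 42×42 mm in cross-section, from z = 0 to the seat underside, each flush with a corner of the seat. Four stretchers, 42 mm wide and 29 mm tall, connect adjacent legs with their undersides at z = 116 mm, each running between the inner faces of the legs it joins and aligned with the legs' outer faces on the other axis.

B is an open-topped rectangular box: outside dimensions 179×266×281 mm, with a uniform wall and base thickness of 16 mm. The base is a full 179×266 slab on the floor; four walls sit on top of the base. The front and back walls (the −y and +y sides) span the full width; the two side walls fit between them.

C is a fence section. Two 104×104 mm posts, 1054 mm tall, stand on the floor with a clear span of 1424 mm between their inner faces. Two horizontal rails of 104×77 mm section span the gap between the posts with their undersides at z = 258 mm and z = 711 mm, flush with the posts' −y face. 6 pickets, each 90 mm wide, 21 mm thick and 898 mm tall, are fixed to the +y face of the rails with their bottoms at z = 61 mm, evenly spaced across the span with equal gaps (rounded down to the nearest mm) at the −x end and between each pair — any rounding remainder accumulates at the +x end.

The open box is on top of the stool. The fence section is on the floor beside the stool on its −y side.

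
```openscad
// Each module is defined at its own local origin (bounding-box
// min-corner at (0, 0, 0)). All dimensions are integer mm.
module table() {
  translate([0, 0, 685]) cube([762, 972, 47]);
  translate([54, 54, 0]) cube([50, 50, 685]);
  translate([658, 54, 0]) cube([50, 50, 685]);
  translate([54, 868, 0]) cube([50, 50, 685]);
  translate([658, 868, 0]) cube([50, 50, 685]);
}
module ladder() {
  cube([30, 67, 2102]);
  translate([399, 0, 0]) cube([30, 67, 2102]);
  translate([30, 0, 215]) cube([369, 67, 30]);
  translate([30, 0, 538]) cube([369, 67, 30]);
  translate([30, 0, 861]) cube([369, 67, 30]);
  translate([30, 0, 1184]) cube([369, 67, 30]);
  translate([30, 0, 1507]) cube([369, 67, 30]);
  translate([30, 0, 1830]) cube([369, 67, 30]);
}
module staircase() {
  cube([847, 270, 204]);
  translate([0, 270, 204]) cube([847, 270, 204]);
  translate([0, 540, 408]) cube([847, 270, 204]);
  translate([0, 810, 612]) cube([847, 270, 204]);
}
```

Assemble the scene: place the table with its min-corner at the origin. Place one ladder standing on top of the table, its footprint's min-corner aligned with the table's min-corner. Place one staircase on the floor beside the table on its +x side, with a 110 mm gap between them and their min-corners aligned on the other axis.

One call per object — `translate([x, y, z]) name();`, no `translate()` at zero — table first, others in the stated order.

table();
translate([0, 0, 732]) ladder();
translate([872, 0, 0]) staircase();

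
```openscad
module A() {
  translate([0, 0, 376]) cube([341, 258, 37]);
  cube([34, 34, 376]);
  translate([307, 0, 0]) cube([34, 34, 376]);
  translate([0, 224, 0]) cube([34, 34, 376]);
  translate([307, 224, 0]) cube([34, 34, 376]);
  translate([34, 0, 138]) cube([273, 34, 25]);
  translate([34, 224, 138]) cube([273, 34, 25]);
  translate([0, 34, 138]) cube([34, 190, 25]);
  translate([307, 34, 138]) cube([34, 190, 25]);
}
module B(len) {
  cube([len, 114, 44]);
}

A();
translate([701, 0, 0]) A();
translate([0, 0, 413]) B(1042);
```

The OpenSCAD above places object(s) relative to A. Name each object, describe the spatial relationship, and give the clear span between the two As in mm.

Second stool starts at x = 701; first ends at x = 341; clear span = 701 − 341 = 360 mm.

A is a stool. B is a beam. A beam spans the tops of two stools. The clear span between the two stools is 360 mm.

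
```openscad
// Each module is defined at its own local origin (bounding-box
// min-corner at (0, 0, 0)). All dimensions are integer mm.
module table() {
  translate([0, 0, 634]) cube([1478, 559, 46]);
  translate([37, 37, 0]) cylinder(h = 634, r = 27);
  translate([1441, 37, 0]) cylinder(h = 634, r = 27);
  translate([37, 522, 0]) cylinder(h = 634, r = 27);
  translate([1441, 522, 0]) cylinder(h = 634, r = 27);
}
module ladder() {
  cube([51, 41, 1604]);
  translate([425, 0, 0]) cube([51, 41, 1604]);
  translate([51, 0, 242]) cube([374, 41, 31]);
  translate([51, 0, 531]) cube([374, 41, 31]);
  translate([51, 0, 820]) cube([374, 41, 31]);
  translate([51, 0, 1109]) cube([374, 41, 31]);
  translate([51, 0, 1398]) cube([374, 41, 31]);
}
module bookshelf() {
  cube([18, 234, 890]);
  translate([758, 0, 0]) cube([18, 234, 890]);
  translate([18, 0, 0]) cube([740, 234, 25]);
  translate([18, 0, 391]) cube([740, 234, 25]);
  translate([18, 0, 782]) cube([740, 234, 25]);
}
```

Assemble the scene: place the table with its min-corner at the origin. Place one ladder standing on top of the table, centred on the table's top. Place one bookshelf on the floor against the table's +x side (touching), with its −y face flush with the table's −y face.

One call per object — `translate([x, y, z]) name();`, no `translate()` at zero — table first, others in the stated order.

table();
translate([501, 259, 680]) ladder();
translate([1478, 0, 0]) bookshelf();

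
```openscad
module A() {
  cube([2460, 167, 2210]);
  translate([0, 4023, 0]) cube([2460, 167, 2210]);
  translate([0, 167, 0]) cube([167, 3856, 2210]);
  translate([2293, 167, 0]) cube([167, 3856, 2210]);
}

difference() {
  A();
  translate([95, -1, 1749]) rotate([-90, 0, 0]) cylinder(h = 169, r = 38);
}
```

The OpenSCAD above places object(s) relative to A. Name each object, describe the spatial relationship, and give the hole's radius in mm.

A is a house frame. The house frame has a circular hole through its front wall. The hole's radius is 38 mm.

The subtracted cylinder has r = 38 mm.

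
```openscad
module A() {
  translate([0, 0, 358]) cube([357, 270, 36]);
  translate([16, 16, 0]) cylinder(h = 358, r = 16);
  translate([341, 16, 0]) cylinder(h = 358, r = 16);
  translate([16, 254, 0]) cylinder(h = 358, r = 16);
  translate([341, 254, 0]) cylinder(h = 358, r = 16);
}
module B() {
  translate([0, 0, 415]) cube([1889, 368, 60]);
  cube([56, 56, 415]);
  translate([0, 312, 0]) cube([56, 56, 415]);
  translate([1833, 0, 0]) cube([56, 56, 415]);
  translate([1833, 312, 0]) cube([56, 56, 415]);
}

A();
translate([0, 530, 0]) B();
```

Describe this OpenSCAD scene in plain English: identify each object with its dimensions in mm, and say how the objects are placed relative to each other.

A is a simple wooden stool: a rectangular seat 357 mm (x) by 270 mm (y), 36 mm thick, top face at z = 394 mm, on four round legs, each 32 mm in diameter. The legs rest on z = 0, each leg's axis is inset half a diameter from the nearest pair of seat edges (so the leg's bounding box is flush with the corner).

B is a long wooden bench with a 1889 mm (x) × 368 mm (y) seat, 60 mm thick, its top surface 475 mm above the floor. Four 56 mm square legs at the seat corners, flush with the edges, run from z = 0 to the seat underside.

The bench is on the floor beside the stool on its +y side.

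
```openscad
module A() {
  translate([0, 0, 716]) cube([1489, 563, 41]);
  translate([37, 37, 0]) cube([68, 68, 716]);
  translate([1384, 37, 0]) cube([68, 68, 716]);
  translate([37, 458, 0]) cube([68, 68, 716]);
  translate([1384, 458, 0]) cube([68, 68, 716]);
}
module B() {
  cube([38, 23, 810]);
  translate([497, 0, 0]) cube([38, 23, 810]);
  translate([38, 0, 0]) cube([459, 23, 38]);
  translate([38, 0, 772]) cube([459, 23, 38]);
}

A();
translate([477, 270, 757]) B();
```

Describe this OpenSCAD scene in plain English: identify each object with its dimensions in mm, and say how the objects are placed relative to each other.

A is a rectangular dining table. The top is 1489×563×41 mm with its upper surface at z = 757 mm. It stands on four 68×68 mm square legs, each inset 37 mm from the nearest pair of top edges, running from the floor to the underside of the top.

B is a rectangular picture frame lying in the x–z plane (depth along y). The opening is 459 mm wide (x) by 734 mm tall (z), surrounded by a border 38 mm wide on all four sides. The frame is 23 mm deep and is made of two full-height vertical stiles with two horizontal rails fitted between them.

The picture frame is on top of the table, centred.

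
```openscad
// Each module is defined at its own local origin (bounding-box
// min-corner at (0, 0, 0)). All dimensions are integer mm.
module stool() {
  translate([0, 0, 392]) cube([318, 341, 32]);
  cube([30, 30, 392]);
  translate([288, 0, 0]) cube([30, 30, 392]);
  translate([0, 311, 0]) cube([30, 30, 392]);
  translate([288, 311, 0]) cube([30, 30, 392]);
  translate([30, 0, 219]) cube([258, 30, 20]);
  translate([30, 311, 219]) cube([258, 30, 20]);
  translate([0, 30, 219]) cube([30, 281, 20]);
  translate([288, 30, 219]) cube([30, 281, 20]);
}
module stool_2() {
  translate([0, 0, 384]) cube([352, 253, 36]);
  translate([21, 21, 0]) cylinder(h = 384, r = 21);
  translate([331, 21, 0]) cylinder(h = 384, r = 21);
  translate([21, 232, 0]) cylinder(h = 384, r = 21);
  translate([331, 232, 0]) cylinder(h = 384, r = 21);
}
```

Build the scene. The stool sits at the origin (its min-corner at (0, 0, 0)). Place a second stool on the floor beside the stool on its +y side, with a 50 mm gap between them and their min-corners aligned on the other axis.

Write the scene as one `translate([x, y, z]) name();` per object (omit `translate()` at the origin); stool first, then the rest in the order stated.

stool();
translate([0, 391, 0]) stool_2();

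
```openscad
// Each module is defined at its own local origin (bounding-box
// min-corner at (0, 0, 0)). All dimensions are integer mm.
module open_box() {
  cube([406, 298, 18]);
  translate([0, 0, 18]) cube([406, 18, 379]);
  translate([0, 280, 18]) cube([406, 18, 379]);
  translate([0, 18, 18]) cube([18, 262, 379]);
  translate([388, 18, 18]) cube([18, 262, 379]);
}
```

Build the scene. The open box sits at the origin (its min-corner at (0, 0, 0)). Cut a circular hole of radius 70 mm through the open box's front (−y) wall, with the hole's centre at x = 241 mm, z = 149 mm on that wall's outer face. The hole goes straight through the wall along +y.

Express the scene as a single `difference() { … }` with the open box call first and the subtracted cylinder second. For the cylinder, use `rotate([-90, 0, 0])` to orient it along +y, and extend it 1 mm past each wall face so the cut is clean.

difference() {
  open_box();
  translate([241, -1, 149]) rotate([-90, 0, 0]) cylinder(h = 20, r = 70);
}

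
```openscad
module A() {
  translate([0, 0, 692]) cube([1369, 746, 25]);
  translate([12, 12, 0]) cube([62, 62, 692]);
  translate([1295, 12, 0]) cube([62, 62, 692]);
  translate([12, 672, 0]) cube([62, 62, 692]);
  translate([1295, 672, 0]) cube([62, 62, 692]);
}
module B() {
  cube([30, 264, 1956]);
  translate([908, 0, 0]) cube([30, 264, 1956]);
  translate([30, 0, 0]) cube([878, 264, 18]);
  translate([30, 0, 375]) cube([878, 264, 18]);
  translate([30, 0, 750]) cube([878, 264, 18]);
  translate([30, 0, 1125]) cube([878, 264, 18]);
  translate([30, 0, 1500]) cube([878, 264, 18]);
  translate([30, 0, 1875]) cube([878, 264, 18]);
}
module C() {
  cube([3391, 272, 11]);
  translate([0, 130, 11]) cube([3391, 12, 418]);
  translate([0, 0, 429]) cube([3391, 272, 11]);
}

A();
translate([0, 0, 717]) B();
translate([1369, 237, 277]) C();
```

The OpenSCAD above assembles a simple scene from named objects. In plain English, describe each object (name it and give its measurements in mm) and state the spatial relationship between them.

A is a table with a 1369×746 mm rectangular top, 25 mm thick, top surface at z = 717 mm, supported by four 62×62 mm square legs, each inset 12 mm from the nearest pair of top edges, running from the floor.

B is a bookshelf 938 mm wide overall, 264 mm deep and 1956 mm tall. The two sides are 30 mm thick vertical panels. 6 horizontal shelves of 18 mm thickness span between the inner faces of the sides; the lowest shelf sits on the floor and shelves are stacked with a clear vertical gap of 357 mm between each pair.

C is an I-beam lying along x, 3391 mm long. Overall section height 440 mm. Two flanges 272 mm wide (y) and 11 mm thick, one on the floor and one at the top; a web 12 mm thick runs between them, centred on the flange width.

The bookshelf is on top of the table. The I-beam is beside the table with their tops flush at z = 717.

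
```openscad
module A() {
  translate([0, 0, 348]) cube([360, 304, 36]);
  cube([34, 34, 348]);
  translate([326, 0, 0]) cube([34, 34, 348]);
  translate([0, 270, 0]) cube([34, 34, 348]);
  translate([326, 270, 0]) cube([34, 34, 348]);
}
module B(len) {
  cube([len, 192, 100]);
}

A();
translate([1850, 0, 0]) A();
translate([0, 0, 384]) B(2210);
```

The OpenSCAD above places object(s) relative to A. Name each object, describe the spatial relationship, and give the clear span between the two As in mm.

Second stool starts at x = 1850; first ends at x = 360; clear span = 1850 − 360 = 1490 mm.

A is a stool. B is a beam. A beam spans the tops of two stools. The clear span between the two stools is 1490 mm.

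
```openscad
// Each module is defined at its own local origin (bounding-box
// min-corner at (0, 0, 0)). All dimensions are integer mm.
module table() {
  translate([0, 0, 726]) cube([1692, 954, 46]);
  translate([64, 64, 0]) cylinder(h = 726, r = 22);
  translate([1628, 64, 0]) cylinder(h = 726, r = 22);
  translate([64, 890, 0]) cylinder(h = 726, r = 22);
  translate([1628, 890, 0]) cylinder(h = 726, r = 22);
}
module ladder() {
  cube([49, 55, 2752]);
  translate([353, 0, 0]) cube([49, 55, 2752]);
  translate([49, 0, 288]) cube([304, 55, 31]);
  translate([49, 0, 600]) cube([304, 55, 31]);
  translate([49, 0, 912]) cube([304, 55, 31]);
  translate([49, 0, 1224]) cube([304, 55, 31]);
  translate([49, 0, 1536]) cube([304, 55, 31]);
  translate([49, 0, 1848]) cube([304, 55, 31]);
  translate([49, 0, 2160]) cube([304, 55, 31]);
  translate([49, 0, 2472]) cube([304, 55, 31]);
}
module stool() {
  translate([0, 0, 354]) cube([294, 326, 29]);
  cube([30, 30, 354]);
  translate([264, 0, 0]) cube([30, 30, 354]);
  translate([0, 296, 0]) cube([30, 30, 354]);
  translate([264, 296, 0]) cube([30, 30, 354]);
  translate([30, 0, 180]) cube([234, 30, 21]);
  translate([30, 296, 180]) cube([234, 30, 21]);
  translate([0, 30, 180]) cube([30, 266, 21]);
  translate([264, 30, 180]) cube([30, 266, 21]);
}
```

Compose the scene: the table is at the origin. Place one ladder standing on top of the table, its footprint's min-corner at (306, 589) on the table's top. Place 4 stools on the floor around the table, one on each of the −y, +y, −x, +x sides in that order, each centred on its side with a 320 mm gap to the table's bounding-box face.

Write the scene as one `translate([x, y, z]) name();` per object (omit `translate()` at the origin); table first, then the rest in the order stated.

table();
translate([306, 589, 772]) ladder();
translate([699, -646, 0]) stool();
translate([699, 1274, 0]) stool();
translate([-614, 314, 0]) stool();
translate([2012, 314, 0]) stool();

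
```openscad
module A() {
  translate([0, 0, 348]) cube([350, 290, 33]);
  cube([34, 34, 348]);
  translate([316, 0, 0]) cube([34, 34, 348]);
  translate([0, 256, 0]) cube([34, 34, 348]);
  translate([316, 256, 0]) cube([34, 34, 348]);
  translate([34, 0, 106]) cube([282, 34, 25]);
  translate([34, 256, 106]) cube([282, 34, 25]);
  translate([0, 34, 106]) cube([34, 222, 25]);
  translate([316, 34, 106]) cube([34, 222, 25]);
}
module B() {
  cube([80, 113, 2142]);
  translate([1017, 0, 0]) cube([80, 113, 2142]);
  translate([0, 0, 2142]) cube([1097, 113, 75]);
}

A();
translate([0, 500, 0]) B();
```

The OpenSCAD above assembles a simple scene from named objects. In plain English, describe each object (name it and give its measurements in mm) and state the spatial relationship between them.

A is a four-legged stool. The seat is a 350×290×33 mm slab whose top surface is at z = 381 mm; four square legs, each 34×34 mm in cross-section, run from the floor (z = 0) to the underside of the seat, each flush with a corner of the seat. Four stretchers, 34 mm wide and 25 mm tall, connect adjacent legs with their undersides at z = 106 mm, each running between the inner faces of the legs it joins and aligned with the legs' outer faces on the other axis.

B is a door frame. The clear opening is 937 mm wide and 2142 mm high. Two 80 mm wide jambs, 113 mm deep, stand either side of the opening from the floor to the top of the opening. A 75 mm thick head sits across the top of both jambs, spanning the full outside width of the frame.

The door frame is on the floor beside the stool on its +y side.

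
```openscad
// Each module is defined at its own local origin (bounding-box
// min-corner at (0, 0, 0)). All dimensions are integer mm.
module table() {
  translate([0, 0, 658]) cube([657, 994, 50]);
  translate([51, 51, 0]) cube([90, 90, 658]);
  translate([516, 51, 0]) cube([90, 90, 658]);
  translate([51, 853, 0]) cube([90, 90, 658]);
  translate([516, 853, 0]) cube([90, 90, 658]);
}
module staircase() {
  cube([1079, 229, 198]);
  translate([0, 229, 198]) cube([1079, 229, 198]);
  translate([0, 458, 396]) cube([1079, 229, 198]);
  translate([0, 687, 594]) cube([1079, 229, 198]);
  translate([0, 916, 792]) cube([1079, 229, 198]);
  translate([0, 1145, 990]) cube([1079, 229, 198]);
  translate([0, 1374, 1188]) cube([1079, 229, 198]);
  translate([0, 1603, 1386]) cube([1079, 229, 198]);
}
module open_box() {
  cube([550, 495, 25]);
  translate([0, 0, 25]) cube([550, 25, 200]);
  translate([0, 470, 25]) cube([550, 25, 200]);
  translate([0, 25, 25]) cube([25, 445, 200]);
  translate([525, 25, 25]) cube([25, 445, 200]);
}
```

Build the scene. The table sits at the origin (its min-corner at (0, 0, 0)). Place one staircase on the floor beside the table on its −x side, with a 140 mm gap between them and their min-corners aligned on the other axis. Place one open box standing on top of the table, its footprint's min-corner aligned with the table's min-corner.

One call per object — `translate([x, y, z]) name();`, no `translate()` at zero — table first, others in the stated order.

table();
translate([-1219, 0, 0]) staircase();
translate([0, 0, 708]) open_box();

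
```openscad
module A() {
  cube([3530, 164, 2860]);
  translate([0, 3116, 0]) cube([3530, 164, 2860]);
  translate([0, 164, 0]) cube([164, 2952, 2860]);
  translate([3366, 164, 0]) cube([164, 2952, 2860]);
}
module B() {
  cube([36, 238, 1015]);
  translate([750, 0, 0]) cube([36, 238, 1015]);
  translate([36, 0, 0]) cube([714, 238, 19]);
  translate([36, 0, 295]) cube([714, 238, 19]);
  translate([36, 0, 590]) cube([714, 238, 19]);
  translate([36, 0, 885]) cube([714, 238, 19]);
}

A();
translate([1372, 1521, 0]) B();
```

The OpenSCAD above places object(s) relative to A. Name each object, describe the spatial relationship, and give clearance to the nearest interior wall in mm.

Clearances: x = 1208, y = 1357; minimum 1208 mm.

A is a house frame. B is a bookshelf. The bookshelf sits inside the house frame, centred. The clearance to the nearest interior wall is 1208 mm.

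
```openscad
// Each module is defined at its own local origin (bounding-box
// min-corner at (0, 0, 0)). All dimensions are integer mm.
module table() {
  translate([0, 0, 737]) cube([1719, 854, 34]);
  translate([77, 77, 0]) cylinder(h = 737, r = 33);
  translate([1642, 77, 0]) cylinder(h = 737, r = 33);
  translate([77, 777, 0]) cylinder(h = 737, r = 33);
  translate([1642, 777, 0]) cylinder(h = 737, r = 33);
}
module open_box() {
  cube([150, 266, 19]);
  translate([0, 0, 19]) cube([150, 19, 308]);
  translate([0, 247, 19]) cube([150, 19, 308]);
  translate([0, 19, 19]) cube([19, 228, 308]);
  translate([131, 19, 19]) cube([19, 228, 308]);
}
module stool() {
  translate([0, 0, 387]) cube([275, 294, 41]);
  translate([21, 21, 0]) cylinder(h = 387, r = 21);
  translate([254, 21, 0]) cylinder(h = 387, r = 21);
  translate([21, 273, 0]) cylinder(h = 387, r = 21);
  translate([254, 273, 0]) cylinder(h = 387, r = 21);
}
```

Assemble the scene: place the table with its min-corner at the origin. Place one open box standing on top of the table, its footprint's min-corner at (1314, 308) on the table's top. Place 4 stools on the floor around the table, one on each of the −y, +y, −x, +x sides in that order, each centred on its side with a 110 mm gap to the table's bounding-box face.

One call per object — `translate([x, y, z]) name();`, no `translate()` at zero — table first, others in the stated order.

table();
translate([1314, 308, 771]) open_box();
translate([722, -404, 0]) stool();
translate([722, 964, 0]) stool();
translate([-385, 280, 0]) stool();
translate([1829, 280, 0]) stool();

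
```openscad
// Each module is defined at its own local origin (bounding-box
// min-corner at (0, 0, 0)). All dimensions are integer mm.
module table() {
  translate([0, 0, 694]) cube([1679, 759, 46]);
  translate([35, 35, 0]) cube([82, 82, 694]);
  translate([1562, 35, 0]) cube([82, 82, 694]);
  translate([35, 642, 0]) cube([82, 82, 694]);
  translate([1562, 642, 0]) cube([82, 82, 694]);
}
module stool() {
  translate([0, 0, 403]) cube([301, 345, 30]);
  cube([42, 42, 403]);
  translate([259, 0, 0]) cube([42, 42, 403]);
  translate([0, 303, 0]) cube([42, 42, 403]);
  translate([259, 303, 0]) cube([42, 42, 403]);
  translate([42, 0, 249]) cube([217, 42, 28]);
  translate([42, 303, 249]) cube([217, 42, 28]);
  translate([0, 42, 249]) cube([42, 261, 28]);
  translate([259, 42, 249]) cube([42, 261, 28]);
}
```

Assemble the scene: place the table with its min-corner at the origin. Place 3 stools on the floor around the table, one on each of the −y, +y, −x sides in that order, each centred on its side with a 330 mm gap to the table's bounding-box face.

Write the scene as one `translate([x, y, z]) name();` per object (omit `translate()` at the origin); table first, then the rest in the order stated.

table();
translate([689, -675, 0]) stool();
translate([689, 1089, 0]) stool();
translate([-631, 207, 0]) stool();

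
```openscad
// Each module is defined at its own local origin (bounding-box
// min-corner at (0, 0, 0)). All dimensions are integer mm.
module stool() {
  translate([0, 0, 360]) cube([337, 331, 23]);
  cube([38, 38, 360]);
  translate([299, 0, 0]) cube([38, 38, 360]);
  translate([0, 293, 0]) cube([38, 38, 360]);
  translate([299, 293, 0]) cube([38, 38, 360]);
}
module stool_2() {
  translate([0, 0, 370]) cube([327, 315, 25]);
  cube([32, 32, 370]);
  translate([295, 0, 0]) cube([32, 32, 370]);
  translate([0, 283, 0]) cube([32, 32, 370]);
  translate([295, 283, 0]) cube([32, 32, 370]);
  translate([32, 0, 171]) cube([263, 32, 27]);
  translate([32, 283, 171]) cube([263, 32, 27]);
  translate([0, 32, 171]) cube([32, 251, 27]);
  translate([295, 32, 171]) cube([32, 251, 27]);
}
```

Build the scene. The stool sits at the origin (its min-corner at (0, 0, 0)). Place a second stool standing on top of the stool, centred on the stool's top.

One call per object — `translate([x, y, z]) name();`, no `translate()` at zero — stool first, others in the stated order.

stool();
translate([5, 8, 383]) stool_2();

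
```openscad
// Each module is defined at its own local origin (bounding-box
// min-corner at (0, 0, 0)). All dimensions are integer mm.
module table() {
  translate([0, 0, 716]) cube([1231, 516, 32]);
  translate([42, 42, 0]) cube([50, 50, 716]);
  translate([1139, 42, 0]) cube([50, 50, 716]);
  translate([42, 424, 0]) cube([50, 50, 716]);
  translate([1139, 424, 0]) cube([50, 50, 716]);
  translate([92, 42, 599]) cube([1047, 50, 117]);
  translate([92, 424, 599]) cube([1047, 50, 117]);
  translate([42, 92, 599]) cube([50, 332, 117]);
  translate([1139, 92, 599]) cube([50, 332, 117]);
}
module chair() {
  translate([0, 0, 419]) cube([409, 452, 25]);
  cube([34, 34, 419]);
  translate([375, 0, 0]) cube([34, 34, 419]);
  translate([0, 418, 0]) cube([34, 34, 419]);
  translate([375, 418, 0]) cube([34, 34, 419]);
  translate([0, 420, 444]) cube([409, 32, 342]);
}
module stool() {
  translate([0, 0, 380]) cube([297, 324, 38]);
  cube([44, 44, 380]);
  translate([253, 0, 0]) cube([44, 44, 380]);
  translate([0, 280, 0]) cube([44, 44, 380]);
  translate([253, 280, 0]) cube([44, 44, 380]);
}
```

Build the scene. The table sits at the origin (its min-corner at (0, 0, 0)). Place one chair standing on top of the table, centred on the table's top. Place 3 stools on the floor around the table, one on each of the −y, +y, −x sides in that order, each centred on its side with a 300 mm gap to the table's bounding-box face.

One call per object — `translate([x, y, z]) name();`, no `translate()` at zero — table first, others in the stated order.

table();
translate([411, 32, 748]) chair();
translate([467, -624, 0]) stool();
translate([467, 816, 0]) stool();
translate([-597, 96, 0]) stool();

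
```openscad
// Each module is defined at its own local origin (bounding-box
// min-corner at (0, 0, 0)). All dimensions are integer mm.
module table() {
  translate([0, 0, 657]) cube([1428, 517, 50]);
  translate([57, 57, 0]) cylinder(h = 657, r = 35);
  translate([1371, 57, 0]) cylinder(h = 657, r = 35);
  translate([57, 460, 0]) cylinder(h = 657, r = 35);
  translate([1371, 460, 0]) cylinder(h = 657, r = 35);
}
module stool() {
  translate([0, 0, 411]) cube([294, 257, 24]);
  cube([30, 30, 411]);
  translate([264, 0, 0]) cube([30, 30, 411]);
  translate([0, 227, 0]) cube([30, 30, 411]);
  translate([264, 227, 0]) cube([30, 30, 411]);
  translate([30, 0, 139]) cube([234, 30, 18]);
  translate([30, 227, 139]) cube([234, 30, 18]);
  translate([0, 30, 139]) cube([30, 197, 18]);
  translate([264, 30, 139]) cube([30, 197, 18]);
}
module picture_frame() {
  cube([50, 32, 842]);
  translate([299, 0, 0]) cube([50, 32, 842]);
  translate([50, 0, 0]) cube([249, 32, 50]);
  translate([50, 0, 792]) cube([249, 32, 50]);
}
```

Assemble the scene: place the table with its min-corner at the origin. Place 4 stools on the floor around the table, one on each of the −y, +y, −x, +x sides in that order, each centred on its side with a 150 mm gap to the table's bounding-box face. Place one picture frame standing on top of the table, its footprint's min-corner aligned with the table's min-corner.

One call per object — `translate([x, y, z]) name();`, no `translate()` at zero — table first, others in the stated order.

table();
translate([567, -407, 0]) stool();
translate([567, 667, 0]) stool();
translate([-444, 130, 0]) stool();
translate([1578, 130, 0]) stool();
translate([0, 0, 707]) picture_frame();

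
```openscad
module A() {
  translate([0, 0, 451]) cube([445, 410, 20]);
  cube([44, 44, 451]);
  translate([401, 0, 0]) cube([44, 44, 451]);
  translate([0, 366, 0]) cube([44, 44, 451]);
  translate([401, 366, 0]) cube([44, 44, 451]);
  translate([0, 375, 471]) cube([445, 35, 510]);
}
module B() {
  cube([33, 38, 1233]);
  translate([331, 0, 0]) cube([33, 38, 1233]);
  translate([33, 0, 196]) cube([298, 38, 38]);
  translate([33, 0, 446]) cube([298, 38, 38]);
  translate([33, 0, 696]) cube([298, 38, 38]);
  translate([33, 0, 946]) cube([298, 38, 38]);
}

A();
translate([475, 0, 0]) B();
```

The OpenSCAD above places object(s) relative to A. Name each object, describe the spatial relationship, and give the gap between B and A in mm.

A is a chair. B is a ladder. The ladder is on the floor beside the chair on its +x side. The gap between the ladder and the chair is 30 mm.

The ladder's nearest face is 30 mm from the chair's +x face.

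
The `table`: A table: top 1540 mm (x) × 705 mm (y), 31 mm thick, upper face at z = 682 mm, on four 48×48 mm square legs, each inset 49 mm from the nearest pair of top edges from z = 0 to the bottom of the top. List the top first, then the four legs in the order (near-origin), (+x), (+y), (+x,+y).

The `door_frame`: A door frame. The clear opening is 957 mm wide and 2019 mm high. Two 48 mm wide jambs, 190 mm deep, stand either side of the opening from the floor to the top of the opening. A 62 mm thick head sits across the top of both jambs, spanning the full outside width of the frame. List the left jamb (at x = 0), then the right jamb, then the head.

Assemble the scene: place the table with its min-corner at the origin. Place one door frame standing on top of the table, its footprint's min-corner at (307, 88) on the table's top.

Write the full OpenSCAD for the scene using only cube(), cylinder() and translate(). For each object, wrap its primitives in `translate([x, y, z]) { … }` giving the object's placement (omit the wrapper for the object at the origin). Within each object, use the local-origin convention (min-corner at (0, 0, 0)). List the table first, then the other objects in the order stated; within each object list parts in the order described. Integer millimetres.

translate([0, 0, 651]) cube([1540, 705, 31]);
translate([49, 49, 0]) cube([48, 48, 651]);
translate([1443, 49, 0]) cube([48, 48, 651]);
translate([49, 608, 0]) cube([48, 48, 651]);
translate([1443, 608, 0]) cube([48, 48, 651]);
translate([307, 88, 682]) {
  cube([48, 190, 2019]);
  translate([1005, 0, 0]) cube([48, 190, 2019]);
  translate([0, 0, 2019]) cube([1053, 190, 62]);
}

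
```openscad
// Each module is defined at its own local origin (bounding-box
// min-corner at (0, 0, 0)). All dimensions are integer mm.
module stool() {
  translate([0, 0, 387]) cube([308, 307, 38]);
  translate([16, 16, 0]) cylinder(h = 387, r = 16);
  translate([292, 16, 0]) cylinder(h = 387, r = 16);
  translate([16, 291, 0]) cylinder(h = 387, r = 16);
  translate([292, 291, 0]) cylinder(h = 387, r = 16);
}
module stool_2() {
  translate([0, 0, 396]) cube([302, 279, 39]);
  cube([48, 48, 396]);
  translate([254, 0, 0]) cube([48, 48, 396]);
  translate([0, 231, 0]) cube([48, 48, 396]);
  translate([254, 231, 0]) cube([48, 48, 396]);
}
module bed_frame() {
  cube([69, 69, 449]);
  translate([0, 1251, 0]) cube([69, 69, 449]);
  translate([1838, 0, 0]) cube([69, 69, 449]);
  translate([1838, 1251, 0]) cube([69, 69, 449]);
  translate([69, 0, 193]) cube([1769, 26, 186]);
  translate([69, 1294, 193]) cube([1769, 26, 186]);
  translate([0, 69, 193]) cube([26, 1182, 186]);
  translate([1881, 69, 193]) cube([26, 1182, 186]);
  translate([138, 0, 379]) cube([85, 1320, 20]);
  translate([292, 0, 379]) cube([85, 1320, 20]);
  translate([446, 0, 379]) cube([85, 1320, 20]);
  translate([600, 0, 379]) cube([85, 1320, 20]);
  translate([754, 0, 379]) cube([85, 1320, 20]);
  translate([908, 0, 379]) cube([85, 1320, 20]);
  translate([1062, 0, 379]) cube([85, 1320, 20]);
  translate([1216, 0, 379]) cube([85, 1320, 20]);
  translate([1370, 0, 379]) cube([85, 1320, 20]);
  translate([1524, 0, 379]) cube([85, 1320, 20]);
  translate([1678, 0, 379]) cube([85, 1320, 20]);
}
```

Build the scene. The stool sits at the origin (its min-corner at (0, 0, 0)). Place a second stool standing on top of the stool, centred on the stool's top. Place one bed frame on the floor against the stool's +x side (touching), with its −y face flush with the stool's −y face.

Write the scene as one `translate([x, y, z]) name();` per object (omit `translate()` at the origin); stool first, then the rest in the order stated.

stool();
translate([3, 14, 425]) stool_2();
translate([308, 0, 0]) bed_frame();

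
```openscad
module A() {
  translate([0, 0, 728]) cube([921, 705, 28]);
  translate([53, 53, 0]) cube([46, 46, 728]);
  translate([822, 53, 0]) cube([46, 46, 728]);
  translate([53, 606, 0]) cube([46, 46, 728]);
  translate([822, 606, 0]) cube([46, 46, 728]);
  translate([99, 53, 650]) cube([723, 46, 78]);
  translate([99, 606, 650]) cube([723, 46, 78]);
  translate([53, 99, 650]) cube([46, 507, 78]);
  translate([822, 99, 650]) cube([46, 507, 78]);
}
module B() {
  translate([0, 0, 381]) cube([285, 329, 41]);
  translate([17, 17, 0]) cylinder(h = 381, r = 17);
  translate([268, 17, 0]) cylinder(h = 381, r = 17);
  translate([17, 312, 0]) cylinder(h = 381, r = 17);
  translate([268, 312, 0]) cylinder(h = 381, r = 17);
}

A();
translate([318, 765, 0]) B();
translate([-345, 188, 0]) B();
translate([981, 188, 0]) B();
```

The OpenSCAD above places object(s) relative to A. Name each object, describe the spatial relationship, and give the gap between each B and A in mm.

Each stool's nearest face is 60 mm from the table's bounding box.

A is a table. B is a stool. Three stools sit around the table at the +y, −x, +x sides. The gap between each stool and the table is 60 mm.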